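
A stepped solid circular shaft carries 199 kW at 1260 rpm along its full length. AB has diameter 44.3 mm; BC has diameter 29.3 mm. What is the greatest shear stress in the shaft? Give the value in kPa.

305000 kPa

ω = 2π·1260/60 = 131.9 rad/s, so T = P/ω = 199×10³ / 131.9 = 1508 N·m.
Under the same torque, τ_max = 16T/(πd³) is largest where d is smallest — segment BC (d = 29.3 mm).
τ_max = 16·1508/(π·(0.0293)³) = 3.054×10^8 Pa.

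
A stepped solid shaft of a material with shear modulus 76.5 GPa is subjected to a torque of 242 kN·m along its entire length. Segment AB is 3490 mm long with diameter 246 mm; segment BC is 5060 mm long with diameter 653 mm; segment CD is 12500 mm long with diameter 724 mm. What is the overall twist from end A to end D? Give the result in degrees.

J_AB = π(0.246)⁴/32 = 3.60×10^-4 m⁴; J_BC = π(0.653)⁴/32 = 0.0179 m⁴; J_CD = π(0.724)⁴/32 = 0.0270 m⁴.
θ = (T/G)·Σ L_i/J_i = (242000/76.5×10⁹)·(3.49/3.60×10^-4 + 5.06/0.0179 + 12.5/0.0270) = 0.03307 rad.

1.89°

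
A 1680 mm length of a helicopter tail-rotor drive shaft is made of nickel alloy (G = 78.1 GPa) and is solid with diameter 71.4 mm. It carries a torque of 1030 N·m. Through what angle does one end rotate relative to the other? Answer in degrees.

J = πd⁴/32 = π(0.0714)⁴/32 = 2.551×10^-6 m⁴.
θ = T·L/(G·J) = 1030 × 1.68 / (78.1×10⁹ × 2.551×10^-6) = 8.684×10^-3 rad.

0.498°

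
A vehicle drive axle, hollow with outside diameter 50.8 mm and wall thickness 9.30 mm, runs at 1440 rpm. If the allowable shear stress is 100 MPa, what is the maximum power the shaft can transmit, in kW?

326 kW

J = π(d_o⁴ − d_i⁴)/32 = π(0.0508⁴ − 0.0322⁴)/32 = 5.483×10^-7 m⁴.
T_max = τ_allow·J/r = 1.00×10^8 × 5.483×10^-7 / 0.0254 = 2159 N·m.
ω = 2π·1440/60 = 150.8 rad/s, so P_max = T_max·ω = 3.255×10^5 W.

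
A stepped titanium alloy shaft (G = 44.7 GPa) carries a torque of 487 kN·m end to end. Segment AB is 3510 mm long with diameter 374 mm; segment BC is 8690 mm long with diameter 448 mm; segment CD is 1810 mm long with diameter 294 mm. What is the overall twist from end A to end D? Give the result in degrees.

4.05°

J_AB = π(0.374)⁴/32 = 1.92×10^-3 m⁴; J_BC = π(0.448)⁴/32 = 3.95×10^-3 m⁴; J_CD = π(0.294)⁴/32 = 7.33×10^-4 m⁴.
θ = (T/G)·Σ L_i/J_i = (487000/44.7×10⁹)·(3.51/1.92×10^-3 + 8.69/3.95×10^-3 + 1.81/7.33×10^-4) = 0.07073 rad.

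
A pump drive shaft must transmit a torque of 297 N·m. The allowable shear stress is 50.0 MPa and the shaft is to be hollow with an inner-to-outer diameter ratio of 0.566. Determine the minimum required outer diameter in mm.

For a hollow shaft with d_i/d_o = 0.566: τ_max = 16T/(π d_o³ (1−k⁴)), so d_o = [16T/(π τ_allow (1−k⁴))]^(1/3) = [16·297.0/(π·5.00×10^7·0.8974)]^(1/3) = 0.03230 m.

32.3 mm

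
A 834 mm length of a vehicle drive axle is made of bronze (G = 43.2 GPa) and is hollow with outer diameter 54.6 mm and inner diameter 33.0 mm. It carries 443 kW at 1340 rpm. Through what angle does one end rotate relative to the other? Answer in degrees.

ω = 2π·1340/60 = 140.3 rad/s, so T = P/ω = 443×10³ / 140.3 = 3157 N·m.
J = π(d_o⁴ − d_i⁴)/32 = π(0.0546⁴ − 0.0330⁴)/32 = 7.561×10^-7 m⁴.
θ = T·L/(G·J) = 3157 × 0.834 / (43.2×10⁹ × 7.561×10^-7) = 0.08061 rad.

4.62°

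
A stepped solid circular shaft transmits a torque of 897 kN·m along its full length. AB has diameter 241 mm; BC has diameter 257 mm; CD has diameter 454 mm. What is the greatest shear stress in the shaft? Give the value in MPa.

326 MPa

Under the same torque, τ_max = 16T/(πd³) is largest where d is smallest — segment AB (d = 241 mm).
τ_max = 16·897000/(π·(0.241)³) = 3.264×10^8 Pa.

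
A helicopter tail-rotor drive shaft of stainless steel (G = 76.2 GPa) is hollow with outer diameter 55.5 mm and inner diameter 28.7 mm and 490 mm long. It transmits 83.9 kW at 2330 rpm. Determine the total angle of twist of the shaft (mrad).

2.56 mrad

ω = 2π·2330/60 = 244.0 rad/s, so T = P/ω = 83.9×10³ / 244.0 = 343.9 N·m.
J = π(d_o⁴ − d_i⁴)/32 = π(0.0555⁴ − 0.0287⁴)/32 = 8.649×10^-7 m⁴.
θ = T·L/(G·J) = 343.9 × 0.490 / (76.2×10⁹ × 8.649×10^-7) = 2.557×10^-3 rad.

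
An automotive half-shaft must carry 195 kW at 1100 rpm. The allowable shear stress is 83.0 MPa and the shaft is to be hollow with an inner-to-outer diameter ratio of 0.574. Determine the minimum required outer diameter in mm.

ω = 2π·1100/60 = 115.2 rad/s, so T = P/ω = 195×10³ / 115.2 = 1693 N·m.
For a hollow shaft with d_i/d_o = 0.574: τ_max = 16T/(π d_o³ (1−k⁴)), so d_o = [16T/(π τ_allow (1−k⁴))]^(1/3) = [16·1693/(π·8.30×10^7·0.8914)]^(1/3) = 0.04884 m.

48.8 mm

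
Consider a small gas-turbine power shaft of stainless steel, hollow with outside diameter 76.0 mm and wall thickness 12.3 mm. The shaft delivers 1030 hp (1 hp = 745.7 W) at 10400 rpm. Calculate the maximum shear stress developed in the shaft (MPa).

10.3 MPa

ω = 2π·10400/60 = 1089 rad/s, so T = P/ω = 1030×745.7 / 1089 = 705.2 N·m.
J = π(d_o⁴ − d_i⁴)/32 = π(0.0760⁴ − 0.0514⁴)/32 = 2.590×10^-6 m⁴.
τ_max = T·r/J = 705.2 × 0.0380 / 2.590×10^-6 = 1.035×10^7 Pa.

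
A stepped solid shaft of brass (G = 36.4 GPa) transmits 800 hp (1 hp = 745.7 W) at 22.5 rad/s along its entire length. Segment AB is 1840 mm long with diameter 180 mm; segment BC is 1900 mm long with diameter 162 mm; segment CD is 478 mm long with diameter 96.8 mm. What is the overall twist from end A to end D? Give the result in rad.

ω = 22.5 rad/s, so T = P/ω = 800×745.7 / 22.50 = 26510 N·m.
J_AB = π(0.180)⁴/32 = 1.03×10^-4 m⁴; J_BC = π(0.162)⁴/32 = 6.76×10^-5 m⁴; J_CD = π(0.0968)⁴/32 = 8.62×10^-6 m⁴.
θ = (T/G)·Σ L_i/J_i = (26510/36.4×10⁹)·(1.84/1.03×10^-4 + 1.90/6.76×10^-5 + 0.478/8.62×10^-6) = 0.07386 rad.

0.0739 rad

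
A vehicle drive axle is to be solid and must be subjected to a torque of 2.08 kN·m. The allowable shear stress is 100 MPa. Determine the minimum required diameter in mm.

47.3 mm

For a solid shaft τ_max = 16T/(πd³), so d = (16T/(π τ_allow))^(1/3) = (16·2080/(π·1.00×10^8))^(1/3) = 0.04732 m.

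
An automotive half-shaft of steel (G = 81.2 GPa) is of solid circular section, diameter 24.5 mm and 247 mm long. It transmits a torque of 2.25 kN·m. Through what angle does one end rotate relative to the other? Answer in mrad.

J = πd⁴/32 = π(0.0245)⁴/32 = 3.537×10^-8 m⁴.
θ = T·L/(G·J) = 2250 × 0.247 / (81.2×10⁹ × 3.537×10^-8) = 0.1935 rad.

193 mrad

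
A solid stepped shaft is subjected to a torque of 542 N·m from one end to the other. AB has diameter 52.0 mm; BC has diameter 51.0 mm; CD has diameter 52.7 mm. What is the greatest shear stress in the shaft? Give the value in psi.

Under the same torque, τ_max = 16T/(πd³) is largest where d is smallest — segment BC (d = 51.0 mm).
τ_max = 16·542.0/(π·(0.0510)³) = 2.081×10^7 Pa.

3020 psi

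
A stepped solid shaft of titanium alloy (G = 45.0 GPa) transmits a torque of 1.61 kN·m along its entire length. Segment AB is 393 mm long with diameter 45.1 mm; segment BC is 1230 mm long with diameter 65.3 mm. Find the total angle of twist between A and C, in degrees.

3.40°

J_AB = π(0.0451)⁴/32 = 4.06×10^-7 m⁴; J_BC = π(0.0653)⁴/32 = 1.79×10^-6 m⁴.
θ = (T/G)·Σ L_i/J_i = (1610/45.0×10⁹)·(0.393/4.06×10^-7 + 1.23/1.79×10^-6) = 0.05927 rad.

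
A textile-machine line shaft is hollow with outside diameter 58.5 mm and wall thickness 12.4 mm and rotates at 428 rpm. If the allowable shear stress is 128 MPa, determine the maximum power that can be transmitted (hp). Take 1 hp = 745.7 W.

269 hp

J = π(d_o⁴ − d_i⁴)/32 = π(0.0585⁴ − 0.0337⁴)/32 = 1.023×10^-6 m⁴.
T_max = τ_allow·J/r = 1.28×10^8 × 1.023×10^-6 / 0.0293 = 4477 N·m.
ω = 2π·428/60 = 44.82 rad/s, so P_max = T_max·ω = 2.007×10^5 W.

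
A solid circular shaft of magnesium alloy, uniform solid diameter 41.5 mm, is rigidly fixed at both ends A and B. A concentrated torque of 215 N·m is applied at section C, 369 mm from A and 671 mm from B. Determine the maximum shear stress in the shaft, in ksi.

1.43 ksi

With uniform GJ and both ends fixed, compatibility θ_AC = θ_CB gives T_A·a = T_B·b, together with T_A + T_B = T₀.
T_A = T₀·b/(a+b) = 215.0·671/1040 = 138.7 N·m; T_B = 76.28 N·m.
τ in each portion: τ_AC = 9.88×10^6 Pa, τ_CB = 5.44×10^6 Pa; maximum is in AC.
τ_max = T_AC·r/J = 138.7·0.0208/2.91×10^-7 = 9.884×10^6 Pa.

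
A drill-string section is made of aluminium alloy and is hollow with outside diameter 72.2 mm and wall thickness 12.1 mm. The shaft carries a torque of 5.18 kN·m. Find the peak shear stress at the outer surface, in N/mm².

J = π(d_o⁴ − d_i⁴)/32 = π(0.0722⁴ − 0.0480⁴)/32 = 2.147×10^-6 m⁴.
τ_max = T·r/J = 5180 × 0.0361 / 2.147×10^-6 = 8.711×10^7 Pa.

87.1 N/mm²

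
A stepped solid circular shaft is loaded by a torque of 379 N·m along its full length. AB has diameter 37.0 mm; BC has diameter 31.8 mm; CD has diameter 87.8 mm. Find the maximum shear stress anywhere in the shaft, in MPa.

60.0 MPa

Under the same torque, τ_max = 16T/(πd³) is largest where d is smallest — segment BC (d = 31.8 mm).
τ_max = 16·379.0/(π·(0.0318)³) = 6.002×10^7 Pa.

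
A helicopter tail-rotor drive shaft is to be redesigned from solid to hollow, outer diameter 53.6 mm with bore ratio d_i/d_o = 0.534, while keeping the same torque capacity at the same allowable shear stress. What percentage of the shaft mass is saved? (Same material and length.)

Equal τ_max and T ⇒ the solid shaft needs d_s³ = d_o³(1−k⁴), so d_s = 53.6·(1−0.534⁴)^(1/3) = 52.11 mm.
Area ratio A_h/A_s = d_o²(1−k²)/d_s² = (1−k²)/(1−k⁴)^(2/3) = 0.7564.
Mass saving = 1 − 0.7564 = 24.4 %.

24.4 %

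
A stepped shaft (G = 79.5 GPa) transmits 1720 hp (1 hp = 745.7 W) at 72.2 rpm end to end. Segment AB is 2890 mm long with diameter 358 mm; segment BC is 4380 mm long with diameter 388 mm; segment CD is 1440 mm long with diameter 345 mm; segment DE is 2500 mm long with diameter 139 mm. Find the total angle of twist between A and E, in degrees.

8.93°

ω = 2π·72.2/60 = 7.561 rad/s, so T = P/ω = 1720×745.7 / 7.561 = 169600 N·m.
J_AB = π(0.358)⁴/32 = 1.61×10^-3 m⁴; J_BC = π(0.388)⁴/32 = 2.22×10^-3 m⁴; J_CD = π(0.345)⁴/32 = 1.39×10^-3 m⁴; J_DE = π(0.139)⁴/32 = 3.66×10^-5 m⁴.
θ = (T/G)·Σ L_i/J_i = (169600/79.5×10⁹)·(2.89/1.61×10^-3 + 4.38/2.22×10^-3 + 1.44/1.39×10^-3 + 2.50/3.66×10^-5) = 0.1558 rad.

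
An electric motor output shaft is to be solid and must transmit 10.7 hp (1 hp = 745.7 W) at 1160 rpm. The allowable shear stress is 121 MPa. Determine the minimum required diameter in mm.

14.0 mm

ω = 2π·1160/60 = 121.5 rad/s, so T = P/ω = 10.7×745.7 / 121.5 = 65.68 N·m.
For a solid shaft τ_max = 16T/(πd³), so d = (16T/(π τ_allow))^(1/3) = (16·65.68/(π·1.21×10^8))^(1/3) = 0.01404 m.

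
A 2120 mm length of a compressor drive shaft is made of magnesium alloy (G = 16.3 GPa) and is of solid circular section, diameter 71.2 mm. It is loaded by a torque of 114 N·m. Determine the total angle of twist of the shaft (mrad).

5.88 mrad

J = πd⁴/32 = π(0.0712)⁴/32 = 2.523×10^-6 m⁴.
θ = T·L/(G·J) = 114.0 × 2.12 / (16.3×10⁹ × 2.523×10^-6) = 5.877×10^-3 rad.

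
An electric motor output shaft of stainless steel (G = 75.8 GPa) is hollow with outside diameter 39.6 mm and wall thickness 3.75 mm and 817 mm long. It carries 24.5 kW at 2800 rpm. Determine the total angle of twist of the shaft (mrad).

ω = 2π·2800/60 = 293.2 rad/s, so T = P/ω = 24.5×10³ / 293.2 = 83.56 N·m.
J = π(d_o⁴ − d_i⁴)/32 = π(0.0396⁴ − 0.0321⁴)/32 = 1.372×10^-7 m⁴.
θ = T·L/(G·J) = 83.56 × 0.817 / (75.8×10⁹ × 1.372×10^-7) = 6.565×10^-3 rad.

6.56 mrad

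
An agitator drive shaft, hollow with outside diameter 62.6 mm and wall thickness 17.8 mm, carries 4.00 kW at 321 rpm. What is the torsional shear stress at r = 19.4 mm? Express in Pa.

ω = 2π·321/60 = 33.62 rad/s, so T = P/ω = 4.00×10³ / 33.62 = 119.0 N·m.
J = π(d_o⁴ − d_i⁴)/32 = π(0.0626⁴ − 0.0270⁴)/32 = 1.455×10^-6 m⁴.
Shear stress varies linearly with radius: τ = T·r/J = 119.0 × 0.0194 / 1.455×10^-6 = 1.586×10^6 Pa.

1.59e6 Pa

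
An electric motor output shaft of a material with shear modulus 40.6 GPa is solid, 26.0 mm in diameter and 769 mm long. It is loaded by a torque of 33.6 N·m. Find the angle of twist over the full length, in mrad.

J = πd⁴/32 = π(0.0260)⁴/32 = 4.486×10^-8 m⁴.
θ = T·L/(G·J) = 33.60 × 0.769 / (40.6×10⁹ × 4.486×10^-8) = 0.01419 rad.

14.2 mrad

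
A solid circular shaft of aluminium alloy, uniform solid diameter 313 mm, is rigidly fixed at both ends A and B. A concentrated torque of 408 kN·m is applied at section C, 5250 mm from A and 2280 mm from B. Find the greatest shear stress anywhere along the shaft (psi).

With uniform GJ and both ends fixed, compatibility θ_AC = θ_CB gives T_A·a = T_B·b, together with T_A + T_B = T₀.
T_A = T₀·b/(a+b) = 408000·2280/7530 = 123500 N·m; T_B = 284500 N·m.
τ in each portion: τ_AC = 2.05×10^7 Pa, τ_CB = 4.72×10^7 Pa; maximum is in CB.
τ_max = T_CB·r/J = 284500·0.157/9.42×10^-4 = 4.725×10^7 Pa.

6850 psi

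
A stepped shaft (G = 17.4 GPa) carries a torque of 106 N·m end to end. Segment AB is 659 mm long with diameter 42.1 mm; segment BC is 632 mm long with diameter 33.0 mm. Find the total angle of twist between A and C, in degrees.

J_AB = π(0.0421)⁴/32 = 3.08×10^-7 m⁴; J_BC = π(0.0330)⁴/32 = 1.16×10^-7 m⁴.
θ = (T/G)·Σ L_i/J_i = (106.0/17.4×10⁹)·(0.659/3.08×10^-7 + 0.632/1.16×10^-7) = 0.04609 rad.

2.64°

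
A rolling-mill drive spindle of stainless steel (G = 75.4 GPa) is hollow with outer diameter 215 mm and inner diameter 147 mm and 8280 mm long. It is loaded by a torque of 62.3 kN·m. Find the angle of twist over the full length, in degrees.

J = π(d_o⁴ − d_i⁴)/32 = π(0.215⁴ − 0.147⁴)/32 = 1.639×10^-4 m⁴.
θ = T·L/(G·J) = 62300 × 8.28 / (75.4×10⁹ × 1.639×10^-4) = 0.04173 rad.

2.39°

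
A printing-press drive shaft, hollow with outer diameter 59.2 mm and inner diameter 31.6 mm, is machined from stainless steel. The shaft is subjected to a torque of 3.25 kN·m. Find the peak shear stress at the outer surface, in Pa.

J = π(d_o⁴ − d_i⁴)/32 = π(0.0592⁴ − 0.0316⁴)/32 = 1.108×10^-6 m⁴.
τ_max = T·r/J = 3250 × 0.0296 / 1.108×10^-6 = 8.683×10^7 Pa.

8.68e7 Pa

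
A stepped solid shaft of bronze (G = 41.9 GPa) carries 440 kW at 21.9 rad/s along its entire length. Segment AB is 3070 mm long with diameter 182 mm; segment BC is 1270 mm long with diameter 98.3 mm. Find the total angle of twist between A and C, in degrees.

ω = 21.9 rad/s, so T = P/ω = 440×10³ / 21.90 = 20090 N·m.
J_AB = π(0.182)⁴/32 = 1.08×10^-4 m⁴; J_BC = π(0.0983)⁴/32 = 9.17×10^-6 m⁴.
θ = (T/G)·Σ L_i/J_i = (20090/41.9×10⁹)·(3.07/1.08×10^-4 + 1.27/9.17×10^-6) = 0.08010 rad.

4.59°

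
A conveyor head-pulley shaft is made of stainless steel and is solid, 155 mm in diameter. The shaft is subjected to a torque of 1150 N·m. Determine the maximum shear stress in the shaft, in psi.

J = πd⁴/32 = π(0.155)⁴/32 = 5.667×10^-5 m⁴.
τ_max = T·r/J = 1150 × 0.0775 / 5.667×10^-5 = 1.573×10^6 Pa.

228 psi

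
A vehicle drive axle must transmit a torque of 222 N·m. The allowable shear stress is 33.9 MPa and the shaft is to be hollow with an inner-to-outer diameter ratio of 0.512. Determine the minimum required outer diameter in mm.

33.0 mm

For a hollow shaft with d_i/d_o = 0.512: τ_max = 16T/(π d_o³ (1−k⁴)), so d_o = [16T/(π τ_allow (1−k⁴))]^(1/3) = [16·222.0/(π·3.39×10^7·0.9313)]^(1/3) = 0.03296 m.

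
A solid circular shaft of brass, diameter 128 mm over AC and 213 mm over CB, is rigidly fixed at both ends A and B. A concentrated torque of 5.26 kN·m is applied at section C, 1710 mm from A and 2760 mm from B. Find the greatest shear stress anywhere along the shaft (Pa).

Compatibility: T_A·a/J_AC = T_B·b/J_CB with T_A + T_B = T₀.
J_AC = 2.64×10^-5 m⁴, J_CB = 2.02×10^-4 m⁴, so T_A = T₀·(J_AC/a)/((J_AC/a)+(J_CB/b)) = 914.7 N·m, T_B = 4345 N·m.
τ in each portion: τ_AC = 2.22×10^6 Pa, τ_CB = 2.29×10^6 Pa; maximum is in CB.
τ_max = T_CB·r/J = 4345·0.106/2.02×10^-4 = 2.290×10^6 Pa.

2.29e6 Pa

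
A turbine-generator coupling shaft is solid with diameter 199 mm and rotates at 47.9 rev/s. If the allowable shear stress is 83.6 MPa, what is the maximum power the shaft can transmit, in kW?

38900 kW

J = πd⁴/32 = π(0.199)⁴/32 = 1.540×10^-4 m⁴.
T_max = τ_allow·J/r = 8.36×10^7 × 1.540×10^-4 / 0.0995 = 129400 N·m.
ω = 2π·47.9 = 301.0 rad/s, so P_max = T_max·ω = 3.893×10^7 W.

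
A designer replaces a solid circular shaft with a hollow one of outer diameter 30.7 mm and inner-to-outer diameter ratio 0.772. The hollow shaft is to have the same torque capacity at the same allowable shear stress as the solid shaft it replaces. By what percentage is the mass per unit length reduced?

Equal τ_max and T ⇒ the solid shaft needs d_s³ = d_o³(1−k⁴), so d_s = 30.7·(1−0.772⁴)^(1/3) = 26.52 mm.
Area ratio A_h/A_s = d_o²(1−k²)/d_s² = (1−k²)/(1−k⁴)^(2/3) = 0.5413.
Mass saving = 1 − 0.5413 = 45.9 %.

45.9 %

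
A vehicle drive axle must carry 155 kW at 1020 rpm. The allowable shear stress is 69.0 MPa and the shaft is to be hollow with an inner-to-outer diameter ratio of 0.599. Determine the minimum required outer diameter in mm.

49.7 mm

ω = 2π·1020/60 = 106.8 rad/s, so T = P/ω = 155×10³ / 106.8 = 1451 N·m.
For a hollow shaft with d_i/d_o = 0.599: τ_max = 16T/(π d_o³ (1−k⁴)), so d_o = [16T/(π τ_allow (1−k⁴))]^(1/3) = [16·1451/(π·6.90×10^7·0.8713)]^(1/3) = 0.04972 m.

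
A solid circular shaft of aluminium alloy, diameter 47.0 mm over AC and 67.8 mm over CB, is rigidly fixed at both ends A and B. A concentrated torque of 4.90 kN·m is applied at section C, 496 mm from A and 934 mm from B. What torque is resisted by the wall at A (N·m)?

Compatibility: T_A·a/J_AC = T_B·b/J_CB with T_A + T_B = T₀.
J_AC = 4.79×10^-7 m⁴, J_CB = 2.07×10^-6 m⁴, so T_A = T₀·(J_AC/a)/((J_AC/a)+(J_CB/b)) = 1485 N·m, T_B = 3415 N·m.

1490 N·m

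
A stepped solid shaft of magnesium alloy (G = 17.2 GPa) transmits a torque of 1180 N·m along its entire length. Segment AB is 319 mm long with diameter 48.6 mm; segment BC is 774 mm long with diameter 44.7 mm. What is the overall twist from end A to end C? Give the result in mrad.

175 mrad

J_AB = π(0.0486)⁴/32 = 5.48×10^-7 m⁴; J_BC = π(0.0447)⁴/32 = 3.92×10^-7 m⁴.
θ = (T/G)·Σ L_i/J_i = (1180/17.2×10⁹)·(0.319/5.48×10^-7 + 0.774/3.92×10^-7) = 0.1754 rad.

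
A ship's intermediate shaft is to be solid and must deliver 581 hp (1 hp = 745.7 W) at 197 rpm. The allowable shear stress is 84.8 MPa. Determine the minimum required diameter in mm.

ω = 2π·197/60 = 20.63 rad/s, so T = P/ω = 581×745.7 / 20.63 = 21000 N·m.
For a solid shaft τ_max = 16T/(πd³), so d = (16T/(π τ_allow))^(1/3) = (16·21000/(π·8.48×10^7))^(1/3) = 0.1080 m.

108 mm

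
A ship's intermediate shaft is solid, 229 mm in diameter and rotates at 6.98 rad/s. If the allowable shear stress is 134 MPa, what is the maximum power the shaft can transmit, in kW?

2210 kW

J = πd⁴/32 = π(0.229)⁴/32 = 2.700×10^-4 m⁴.
T_max = τ_allow·J/r = 1.34×10^8 × 2.700×10^-4 / 0.115 = 316000 N·m.
ω = 6.98 rad/s, so P_max = T_max·ω = 2.205×10^6 W.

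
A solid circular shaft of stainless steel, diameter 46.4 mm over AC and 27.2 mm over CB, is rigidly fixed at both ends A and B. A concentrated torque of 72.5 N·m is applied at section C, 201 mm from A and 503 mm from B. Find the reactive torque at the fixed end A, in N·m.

Compatibility: T_A·a/J_AC = T_B·b/J_CB with T_A + T_B = T₀.
J_AC = 4.55×10^-7 m⁴, J_CB = 5.37×10^-8 m⁴, so T_A = T₀·(J_AC/a)/((J_AC/a)+(J_CB/b)) = 69.23 N·m, T_B = 3.267 N·m.

69.2 N·m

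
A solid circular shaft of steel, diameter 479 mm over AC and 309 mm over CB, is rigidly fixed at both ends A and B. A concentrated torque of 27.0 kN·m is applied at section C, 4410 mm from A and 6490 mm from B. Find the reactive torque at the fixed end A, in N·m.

24200 N·m

Compatibility: T_A·a/J_AC = T_B·b/J_CB with T_A + T_B = T₀.
J_AC = 5.17×10^-3 m⁴, J_CB = 8.95×10^-4 m⁴, so T_A = T₀·(J_AC/a)/((J_AC/a)+(J_CB/b)) = 24160 N·m, T_B = 2843 N·m.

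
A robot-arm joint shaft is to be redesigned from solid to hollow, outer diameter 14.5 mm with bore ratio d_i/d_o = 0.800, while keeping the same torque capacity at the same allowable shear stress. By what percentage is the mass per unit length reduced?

Equal τ_max and T ⇒ the solid shaft needs d_s³ = d_o³(1−k⁴), so d_s = 14.5·(1−0.800⁴)^(1/3) = 12.16 mm.
Area ratio A_h/A_s = d_o²(1−k²)/d_s² = (1−k²)/(1−k⁴)^(2/3) = 0.5115.
Mass saving = 1 − 0.5115 = 48.8 %.

48.8 %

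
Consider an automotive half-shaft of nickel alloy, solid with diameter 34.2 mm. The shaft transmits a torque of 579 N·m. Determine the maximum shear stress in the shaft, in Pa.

7.37e7 Pa

J = πd⁴/32 = π(0.0342)⁴/32 = 1.343×10^-7 m⁴.
τ_max = T·r/J = 579.0 × 0.0171 / 1.343×10^-7 = 7.372×10^7 Pa.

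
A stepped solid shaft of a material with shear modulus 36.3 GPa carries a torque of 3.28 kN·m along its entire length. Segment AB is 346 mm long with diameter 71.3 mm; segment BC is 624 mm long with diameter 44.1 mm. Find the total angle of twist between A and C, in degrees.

9.41°

J_AB = π(0.0713)⁴/32 = 2.54×10^-6 m⁴; J_BC = π(0.0441)⁴/32 = 3.71×10^-7 m⁴.
θ = (T/G)·Σ L_i/J_i = (3280/36.3×10⁹)·(0.346/2.54×10^-6 + 0.624/3.71×10^-7) = 0.1642 rad.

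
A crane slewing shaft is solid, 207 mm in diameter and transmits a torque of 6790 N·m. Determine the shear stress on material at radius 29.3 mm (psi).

160 psi

J = πd⁴/32 = π(0.207)⁴/32 = 1.803×10^-4 m⁴.
Shear stress varies linearly with radius: τ = T·r/J = 6790 × 0.0293 / 1.803×10^-4 = 1.104×10^6 Pa.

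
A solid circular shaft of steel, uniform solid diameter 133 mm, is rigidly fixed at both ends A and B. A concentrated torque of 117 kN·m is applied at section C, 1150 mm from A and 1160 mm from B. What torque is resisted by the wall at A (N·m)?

With uniform GJ and both ends fixed, compatibility θ_AC = θ_CB gives T_A·a = T_B·b, together with T_A + T_B = T₀.
T_A = T₀·b/(a+b) = 117000·1160/2310 = 58750 N·m; T_B = 58250 N·m.

58800 N·m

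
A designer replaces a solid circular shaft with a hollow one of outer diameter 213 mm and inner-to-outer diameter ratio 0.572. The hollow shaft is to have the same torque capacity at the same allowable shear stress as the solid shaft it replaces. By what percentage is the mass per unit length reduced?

27.4 %

Equal τ_max and T ⇒ the solid shaft needs d_s³ = d_o³(1−k⁴), so d_s = 213·(1−0.572⁴)^(1/3) = 205.1 mm.
Area ratio A_h/A_s = d_o²(1−k²)/d_s² = (1−k²)/(1−k⁴)^(2/3) = 0.7256.
Mass saving = 1 − 0.7256 = 27.4 %.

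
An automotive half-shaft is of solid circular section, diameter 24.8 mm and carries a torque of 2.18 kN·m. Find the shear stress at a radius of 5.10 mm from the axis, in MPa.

299 MPa

J = πd⁴/32 = π(0.0248)⁴/32 = 3.714×10^-8 m⁴.
Shear stress varies linearly with radius: τ = T·r/J = 2180 × 0.00510 / 3.714×10^-8 = 2.994×10^8 Pa.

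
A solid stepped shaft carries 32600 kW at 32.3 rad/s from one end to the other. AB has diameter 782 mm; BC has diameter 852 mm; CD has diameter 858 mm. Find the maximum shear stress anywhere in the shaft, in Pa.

1.07e7 Pa

ω = 32.3 rad/s, so T = P/ω = 32600×10³ / 32.30 = 1.009e6 N·m.
Under the same torque, τ_max = 16T/(πd³) is largest where d is smallest — segment AB (d = 782 mm).
τ_max = 16·1.009e6/(π·(0.782)³) = 1.075×10^7 Pa.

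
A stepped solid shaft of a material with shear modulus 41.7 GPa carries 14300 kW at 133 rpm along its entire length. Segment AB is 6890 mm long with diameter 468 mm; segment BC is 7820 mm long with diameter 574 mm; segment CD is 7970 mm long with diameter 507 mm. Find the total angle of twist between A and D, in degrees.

ω = 2π·133/60 = 13.93 rad/s, so T = P/ω = 14300×10³ / 13.93 = 1.027e6 N·m.
J_AB = π(0.468)⁴/32 = 4.71×10^-3 m⁴; J_BC = π(0.574)⁴/32 = 0.0107 m⁴; J_CD = π(0.507)⁴/32 = 6.49×10^-3 m⁴.
θ = (T/G)·Σ L_i/J_i = (1.027e6/41.7×10⁹)·(6.89/4.71×10^-3 + 7.82/0.0107 + 7.97/6.49×10^-3) = 0.08434 rad.

4.83°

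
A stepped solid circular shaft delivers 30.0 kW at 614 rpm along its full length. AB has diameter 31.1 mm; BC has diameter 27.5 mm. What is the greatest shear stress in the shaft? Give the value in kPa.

114000 kPa

ω = 2π·614/60 = 64.30 rad/s, so T = P/ω = 30.0×10³ / 64.30 = 466.6 N·m.
Under the same torque, τ_max = 16T/(πd³) is largest where d is smallest — segment BC (d = 27.5 mm).
τ_max = 16·466.6/(π·(0.0275)³) = 1.143×10^8 Pa.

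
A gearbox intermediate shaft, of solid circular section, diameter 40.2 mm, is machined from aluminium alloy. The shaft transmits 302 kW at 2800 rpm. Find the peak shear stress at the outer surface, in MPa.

80.7 MPa

ω = 2π·2800/60 = 293.2 rad/s, so T = P/ω = 302×10³ / 293.2 = 1030 N·m.
J = πd⁴/32 = π(0.0402)⁴/32 = 2.564×10^-7 m⁴.
τ_max = T·r/J = 1030 × 0.0201 / 2.564×10^-7 = 8.074×10^7 Pa.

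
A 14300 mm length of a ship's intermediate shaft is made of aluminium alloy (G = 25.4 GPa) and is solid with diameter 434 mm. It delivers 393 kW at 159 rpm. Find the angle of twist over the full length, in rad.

0.00382 rad

ω = 2π·159/60 = 16.65 rad/s, so T = P/ω = 393×10³ / 16.65 = 23600 N·m.
J = πd⁴/32 = π(0.434)⁴/32 = 3.483×10^-3 m⁴.
θ = T·L/(G·J) = 23600 × 14.3 / (25.4×10⁹ × 3.483×10^-3) = 3.815×10^-3 rad.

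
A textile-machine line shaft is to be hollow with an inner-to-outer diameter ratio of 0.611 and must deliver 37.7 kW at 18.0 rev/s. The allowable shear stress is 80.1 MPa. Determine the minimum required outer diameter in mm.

29.1 mm

ω = 2π·18.0 = 113.1 rad/s, so T = P/ω = 37.7×10³ / 113.1 = 333.3 N·m.
For a hollow shaft with d_i/d_o = 0.611: τ_max = 16T/(π d_o³ (1−k⁴)), so d_o = [16T/(π τ_allow (1−k⁴))]^(1/3) = [16·333.3/(π·8.01×10^7·0.8606)]^(1/3) = 0.02909 m.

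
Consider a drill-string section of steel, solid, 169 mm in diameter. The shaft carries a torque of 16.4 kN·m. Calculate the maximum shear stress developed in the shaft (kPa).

J = πd⁴/32 = π(0.169)⁴/32 = 8.008×10^-5 m⁴.
τ_max = T·r/J = 16400 × 0.0845 / 8.008×10^-5 = 1.730×10^7 Pa.

17300 kPa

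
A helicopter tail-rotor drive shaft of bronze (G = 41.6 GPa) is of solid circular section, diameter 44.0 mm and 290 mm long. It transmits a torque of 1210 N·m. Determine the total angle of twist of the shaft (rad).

J = πd⁴/32 = π(0.0440)⁴/32 = 3.680×10^-7 m⁴.
θ = T·L/(G·J) = 1210 × 0.290 / (41.6×10⁹ × 3.680×10^-7) = 0.02292 rad.

0.0229 rad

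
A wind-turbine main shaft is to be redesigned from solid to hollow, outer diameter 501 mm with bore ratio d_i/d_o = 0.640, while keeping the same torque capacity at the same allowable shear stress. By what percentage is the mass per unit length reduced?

Equal τ_max and T ⇒ the solid shaft needs d_s³ = d_o³(1−k⁴), so d_s = 501·(1−0.640⁴)^(1/3) = 471.3 mm.
Area ratio A_h/A_s = d_o²(1−k²)/d_s² = (1−k²)/(1−k⁴)^(2/3) = 0.6673.
Mass saving = 1 − 0.6673 = 33.3 %.

33.3 %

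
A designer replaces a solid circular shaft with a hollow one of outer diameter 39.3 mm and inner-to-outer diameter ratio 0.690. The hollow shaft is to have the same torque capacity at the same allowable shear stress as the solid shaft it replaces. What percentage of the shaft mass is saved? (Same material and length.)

37.8 %

Equal τ_max and T ⇒ the solid shaft needs d_s³ = d_o³(1−k⁴), so d_s = 39.3·(1−0.690⁴)^(1/3) = 36.07 mm.
Area ratio A_h/A_s = d_o²(1−k²)/d_s² = (1−k²)/(1−k⁴)^(2/3) = 0.6218.
Mass saving = 1 − 0.6218 = 37.8 %.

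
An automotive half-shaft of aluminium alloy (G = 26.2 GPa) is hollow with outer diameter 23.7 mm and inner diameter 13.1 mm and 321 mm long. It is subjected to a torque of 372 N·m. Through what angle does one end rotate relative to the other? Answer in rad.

0.162 rad

J = π(d_o⁴ − d_i⁴)/32 = π(0.0237⁴ − 0.0131⁴)/32 = 2.808×10^-8 m⁴.
θ = T·L/(G·J) = 372.0 × 0.321 / (26.2×10⁹ × 2.808×10^-8) = 0.1623 rad.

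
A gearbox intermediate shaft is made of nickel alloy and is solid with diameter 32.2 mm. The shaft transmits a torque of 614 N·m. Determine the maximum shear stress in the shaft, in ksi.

13.6 ksi

J = πd⁴/32 = π(0.0322)⁴/32 = 1.055×10^-7 m⁴.
τ_max = T·r/J = 614.0 × 0.0161 / 1.055×10^-7 = 9.366×10^7 Pa.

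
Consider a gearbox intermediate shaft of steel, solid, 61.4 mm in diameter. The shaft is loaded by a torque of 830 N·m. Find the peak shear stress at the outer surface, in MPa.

18.3 MPa

J = πd⁴/32 = π(0.0614)⁴/32 = 1.395×10^-6 m⁴.
τ_max = T·r/J = 830.0 × 0.0307 / 1.395×10^-6 = 1.826×10^7 Pa.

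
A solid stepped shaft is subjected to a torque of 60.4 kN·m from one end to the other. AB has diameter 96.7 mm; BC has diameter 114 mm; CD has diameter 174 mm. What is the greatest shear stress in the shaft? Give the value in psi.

Under the same torque, τ_max = 16T/(πd³) is largest where d is smallest — segment AB (d = 96.7 mm).
τ_max = 16·60400/(π·(0.0967)³) = 3.402×10^8 Pa.

49300 psi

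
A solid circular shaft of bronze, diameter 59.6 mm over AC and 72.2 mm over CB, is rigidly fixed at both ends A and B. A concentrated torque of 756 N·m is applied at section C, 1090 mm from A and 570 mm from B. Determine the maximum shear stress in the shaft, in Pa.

Compatibility: T_A·a/J_AC = T_B·b/J_CB with T_A + T_B = T₀.
J_AC = 1.24×10^-6 m⁴, J_CB = 2.67×10^-6 m⁴, so T_A = T₀·(J_AC/a)/((J_AC/a)+(J_CB/b)) = 147.7 N·m, T_B = 608.3 N·m.
τ in each portion: τ_AC = 3.55×10^6 Pa, τ_CB = 8.23×10^6 Pa; maximum is in CB.
τ_max = T_CB·r/J = 608.3·0.0361/2.67×10^-6 = 8.231×10^6 Pa.

8.23e6 Pa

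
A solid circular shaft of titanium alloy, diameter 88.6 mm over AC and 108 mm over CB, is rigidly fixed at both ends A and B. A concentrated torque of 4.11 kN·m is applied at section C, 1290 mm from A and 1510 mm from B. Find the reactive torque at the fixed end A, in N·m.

1420 N·m

Compatibility: T_A·a/J_AC = T_B·b/J_CB with T_A + T_B = T₀.
J_AC = 6.05×10^-6 m⁴, J_CB = 1.34×10^-5 m⁴, so T_A = T₀·(J_AC/a)/((J_AC/a)+(J_CB/b)) = 1424 N·m, T_B = 2686 N·m.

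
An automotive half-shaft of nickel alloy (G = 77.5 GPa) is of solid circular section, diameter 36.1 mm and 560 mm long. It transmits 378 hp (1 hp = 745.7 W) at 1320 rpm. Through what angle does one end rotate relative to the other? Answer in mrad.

ω = 2π·1320/60 = 138.2 rad/s, so T = P/ω = 378×745.7 / 138.2 = 2039 N·m.
J = πd⁴/32 = π(0.0361)⁴/32 = 1.667×10^-7 m⁴.
θ = T·L/(G·J) = 2039 × 0.560 / (77.5×10⁹ × 1.667×10^-7) = 0.08837 rad.

88.4 mrad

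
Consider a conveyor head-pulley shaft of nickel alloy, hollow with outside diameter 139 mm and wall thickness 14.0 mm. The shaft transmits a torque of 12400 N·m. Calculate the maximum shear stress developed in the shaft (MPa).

39.6 MPa

J = π(d_o⁴ − d_i⁴)/32 = π(0.139⁴ − 0.111⁴)/32 = 2.175×10^-5 m⁴.
τ_max = T·r/J = 12400 × 0.0695 / 2.175×10^-5 = 3.963×10^7 Pa.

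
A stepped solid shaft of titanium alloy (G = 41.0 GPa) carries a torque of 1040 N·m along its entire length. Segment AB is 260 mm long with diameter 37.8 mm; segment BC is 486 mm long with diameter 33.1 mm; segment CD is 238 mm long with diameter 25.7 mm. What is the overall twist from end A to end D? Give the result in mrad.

278 mrad

J_AB = π(0.0378)⁴/32 = 2.00×10^-7 m⁴; J_BC = π(0.0331)⁴/32 = 1.18×10^-7 m⁴; J_CD = π(0.0257)⁴/32 = 4.28×10^-8 m⁴.
θ = (T/G)·Σ L_i/J_i = (1040/41.0×10⁹)·(0.260/2.00×10^-7 + 0.486/1.18×10^-7 + 0.238/4.28×10^-8) = 0.2785 rad.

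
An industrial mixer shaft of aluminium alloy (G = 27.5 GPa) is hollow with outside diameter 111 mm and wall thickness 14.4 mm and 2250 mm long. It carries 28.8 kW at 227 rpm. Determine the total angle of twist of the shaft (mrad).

9.51 mrad

ω = 2π·227/60 = 23.77 rad/s, so T = P/ω = 28.8×10³ / 23.77 = 1212 N·m.
J = π(d_o⁴ − d_i⁴)/32 = π(0.111⁴ − 0.0822⁴)/32 = 1.042×10^-5 m⁴.
θ = T·L/(G·J) = 1212 × 2.25 / (27.5×10⁹ × 1.042×10^-5) = 9.512×10^-3 rad.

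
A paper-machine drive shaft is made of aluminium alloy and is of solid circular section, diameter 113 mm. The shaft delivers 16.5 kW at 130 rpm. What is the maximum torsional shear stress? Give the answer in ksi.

ω = 2π·130/60 = 13.61 rad/s, so T = P/ω = 16.5×10³ / 13.61 = 1212 N·m.
J = πd⁴/32 = π(0.113)⁴/32 = 1.601×10^-5 m⁴.
τ_max = T·r/J = 1212 × 0.0565 / 1.601×10^-5 = 4.278×10^6 Pa.

0.620 ksi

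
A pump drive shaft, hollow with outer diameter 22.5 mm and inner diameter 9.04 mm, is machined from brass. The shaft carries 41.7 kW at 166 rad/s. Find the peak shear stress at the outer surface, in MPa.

115 MPa

ω = 166 rad/s, so T = P/ω = 41.7×10³ / 166.0 = 251.2 N·m.
J = π(d_o⁴ − d_i⁴)/32 = π(0.0225⁴ − 0.00904⁴)/32 = 2.451×10^-8 m⁴.
τ_max = T·r/J = 251.2 × 0.0112 / 2.451×10^-8 = 1.153×10^8 Pa.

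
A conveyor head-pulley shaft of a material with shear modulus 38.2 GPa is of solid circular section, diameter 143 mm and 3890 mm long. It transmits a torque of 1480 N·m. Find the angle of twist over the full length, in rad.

0.00367 rad

J = πd⁴/32 = π(0.143)⁴/32 = 4.105×10^-5 m⁴.
θ = T·L/(G·J) = 1480 × 3.89 / (38.2×10⁹ × 4.105×10^-5) = 3.671×10^-3 rad.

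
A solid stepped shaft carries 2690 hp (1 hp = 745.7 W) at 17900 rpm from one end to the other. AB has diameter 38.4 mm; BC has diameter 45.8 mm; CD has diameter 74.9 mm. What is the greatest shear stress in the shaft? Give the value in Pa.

ω = 2π·17900/60 = 1874 rad/s, so T = P/ω = 2690×745.7 / 1874 = 1070 N·m.
Under the same torque, τ_max = 16T/(πd³) is largest where d is smallest — segment AB (d = 38.4 mm).
τ_max = 16·1070/(π·(0.0384)³) = 9.625×10^7 Pa.

9.63e7 Pa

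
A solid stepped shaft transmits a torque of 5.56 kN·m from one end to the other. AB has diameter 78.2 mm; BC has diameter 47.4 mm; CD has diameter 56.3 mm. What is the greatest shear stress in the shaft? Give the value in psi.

38600 psi

Under the same torque, τ_max = 16T/(πd³) is largest where d is smallest — segment BC (d = 47.4 mm).
τ_max = 16·5560/(π·(0.0474)³) = 2.659×10^8 Pa.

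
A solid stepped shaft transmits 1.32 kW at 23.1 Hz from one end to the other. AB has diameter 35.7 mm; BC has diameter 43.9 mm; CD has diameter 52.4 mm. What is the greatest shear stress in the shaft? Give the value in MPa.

ω = 2π·23.1 = 145.1 rad/s, so T = P/ω = 1.32×10³ / 145.1 = 9.095 N·m.
Under the same torque, τ_max = 16T/(πd³) is largest where d is smallest — segment AB (d = 35.7 mm).
τ_max = 16·9.095/(π·(0.0357)³) = 1.018×10^6 Pa.

1.02 MPa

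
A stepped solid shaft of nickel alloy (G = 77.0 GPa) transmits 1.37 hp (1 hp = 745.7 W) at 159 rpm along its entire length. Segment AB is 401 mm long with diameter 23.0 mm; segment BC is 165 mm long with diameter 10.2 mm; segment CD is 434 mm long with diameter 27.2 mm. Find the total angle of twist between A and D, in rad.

ω = 2π·159/60 = 16.65 rad/s, so T = P/ω = 1.37×745.7 / 16.65 = 61.36 N·m.
J_AB = π(0.0230)⁴/32 = 2.75×10^-8 m⁴; J_BC = π(0.0102)⁴/32 = 1.06×10^-9 m⁴; J_CD = π(0.0272)⁴/32 = 5.37×10^-8 m⁴.
θ = (T/G)·Σ L_i/J_i = (61.36/77.0×10⁹)·(0.401/2.75×10^-8 + 0.165/1.06×10^-9 + 0.434/5.37×10^-8) = 0.1418 rad.

0.142 rad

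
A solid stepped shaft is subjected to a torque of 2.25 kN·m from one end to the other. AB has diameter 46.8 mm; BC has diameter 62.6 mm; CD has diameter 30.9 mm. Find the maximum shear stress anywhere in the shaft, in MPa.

Under the same torque, τ_max = 16T/(πd³) is largest where d is smallest — segment CD (d = 30.9 mm).
τ_max = 16·2250/(π·(0.0309)³) = 3.884×10^8 Pa.

388 MPa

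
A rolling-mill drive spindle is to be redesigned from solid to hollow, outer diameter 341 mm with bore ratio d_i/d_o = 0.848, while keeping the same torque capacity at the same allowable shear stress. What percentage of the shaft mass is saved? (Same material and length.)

Equal τ_max and T ⇒ the solid shaft needs d_s³ = d_o³(1−k⁴), so d_s = 341·(1−0.848⁴)^(1/3) = 267.5 mm.
Area ratio A_h/A_s = d_o²(1−k²)/d_s² = (1−k²)/(1−k⁴)^(2/3) = 0.4564.
Mass saving = 1 − 0.4564 = 54.4 %.

54.4 %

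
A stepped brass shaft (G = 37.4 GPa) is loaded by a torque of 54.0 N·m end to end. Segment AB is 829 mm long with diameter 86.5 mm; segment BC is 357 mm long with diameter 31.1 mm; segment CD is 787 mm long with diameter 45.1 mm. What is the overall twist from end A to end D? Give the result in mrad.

8.63 mrad

J_AB = π(0.0865)⁴/32 = 5.50×10^-6 m⁴; J_BC = π(0.0311)⁴/32 = 9.18×10^-8 m⁴; J_CD = π(0.0451)⁴/32 = 4.06×10^-7 m⁴.
θ = (T/G)·Σ L_i/J_i = (54.00/37.4×10⁹)·(0.829/5.50×10^-6 + 0.357/9.18×10^-8 + 0.787/4.06×10^-7) = 8.628×10^-3 rad.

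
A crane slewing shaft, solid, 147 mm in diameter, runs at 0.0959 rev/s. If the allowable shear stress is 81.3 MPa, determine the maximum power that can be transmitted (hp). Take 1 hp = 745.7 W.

J = πd⁴/32 = π(0.147)⁴/32 = 4.584×10^-5 m⁴.
T_max = τ_allow·J/r = 8.13×10^7 × 4.584×10^-5 / 0.0735 = 50710 N·m.
ω = 2π·0.0959 = 0.6026 rad/s, so P_max = T_max·ω = 3.055×10^4 W.

41.0 hp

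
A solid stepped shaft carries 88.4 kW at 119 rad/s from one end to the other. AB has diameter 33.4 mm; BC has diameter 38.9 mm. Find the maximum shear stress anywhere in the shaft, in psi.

ω = 119 rad/s, so T = P/ω = 88.4×10³ / 119.0 = 742.9 N·m.
Under the same torque, τ_max = 16T/(πd³) is largest where d is smallest — segment AB (d = 33.4 mm).
τ_max = 16·742.9/(π·(0.0334)³) = 1.015×10^8 Pa.

14700 psi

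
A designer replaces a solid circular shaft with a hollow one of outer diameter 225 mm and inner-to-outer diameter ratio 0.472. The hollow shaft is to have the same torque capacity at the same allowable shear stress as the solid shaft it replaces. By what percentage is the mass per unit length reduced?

Equal τ_max and T ⇒ the solid shaft needs d_s³ = d_o³(1−k⁴), so d_s = 225·(1−0.472⁴)^(1/3) = 221.2 mm.
Area ratio A_h/A_s = d_o²(1−k²)/d_s² = (1−k²)/(1−k⁴)^(2/3) = 0.8040.
Mass saving = 1 − 0.8040 = 19.6 %.

19.6 %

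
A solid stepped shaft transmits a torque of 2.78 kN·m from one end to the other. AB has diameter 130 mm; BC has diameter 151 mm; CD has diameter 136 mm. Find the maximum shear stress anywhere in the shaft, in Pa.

Under the same torque, τ_max = 16T/(πd³) is largest where d is smallest — segment AB (d = 130 mm).
τ_max = 16·2780/(π·(0.130)³) = 6.444×10^6 Pa.

6.44e6 Pa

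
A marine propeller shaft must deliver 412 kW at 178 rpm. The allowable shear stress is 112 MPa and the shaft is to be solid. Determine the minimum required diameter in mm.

ω = 2π·178/60 = 18.64 rad/s, so T = P/ω = 412×10³ / 18.64 = 22100 N·m.
For a solid shaft τ_max = 16T/(πd³), so d = (16T/(π τ_allow))^(1/3) = (16·22100/(π·1.12×10^8))^(1/3) = 0.1002 m.

100 mm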